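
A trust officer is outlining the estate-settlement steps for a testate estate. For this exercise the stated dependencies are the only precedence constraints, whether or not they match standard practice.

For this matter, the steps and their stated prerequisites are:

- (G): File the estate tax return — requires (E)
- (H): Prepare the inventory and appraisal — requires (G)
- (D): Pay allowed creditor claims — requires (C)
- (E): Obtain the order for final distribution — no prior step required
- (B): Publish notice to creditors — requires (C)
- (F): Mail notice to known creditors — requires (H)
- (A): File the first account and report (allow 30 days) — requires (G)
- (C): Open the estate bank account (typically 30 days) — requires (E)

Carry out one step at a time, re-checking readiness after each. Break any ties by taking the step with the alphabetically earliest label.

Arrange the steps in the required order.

(E) is the only step with nothing outstanding, so it goes first.
Now (C) and (G) have their prerequisites met. (C) has the earlier label, so (C) next.
Ready: (B), (D) and (G). (B) has the earlier label → (B).
Ready: (D) and (G). (D) has the earlier label → (D).
(G) needed (E), now all done → (G).
(A) and (H) are both available; (A) has the earlier label → (A).
(H) needed (G), now all done → (H).
Next only (F) has its prerequisites met → (F).

(E), (C), (B), (D), (G), (A), (H), (F)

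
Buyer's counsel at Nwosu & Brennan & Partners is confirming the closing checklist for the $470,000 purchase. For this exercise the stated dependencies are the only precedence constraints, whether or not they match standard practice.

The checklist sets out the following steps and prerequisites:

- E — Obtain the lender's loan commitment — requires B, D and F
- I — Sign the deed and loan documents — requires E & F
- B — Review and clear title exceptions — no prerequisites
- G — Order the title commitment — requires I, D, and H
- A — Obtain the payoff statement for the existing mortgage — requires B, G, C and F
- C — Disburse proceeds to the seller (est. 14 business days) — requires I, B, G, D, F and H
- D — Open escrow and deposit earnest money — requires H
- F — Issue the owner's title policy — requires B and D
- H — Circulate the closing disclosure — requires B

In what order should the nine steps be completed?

B → H → D → F → E → I → G → C → A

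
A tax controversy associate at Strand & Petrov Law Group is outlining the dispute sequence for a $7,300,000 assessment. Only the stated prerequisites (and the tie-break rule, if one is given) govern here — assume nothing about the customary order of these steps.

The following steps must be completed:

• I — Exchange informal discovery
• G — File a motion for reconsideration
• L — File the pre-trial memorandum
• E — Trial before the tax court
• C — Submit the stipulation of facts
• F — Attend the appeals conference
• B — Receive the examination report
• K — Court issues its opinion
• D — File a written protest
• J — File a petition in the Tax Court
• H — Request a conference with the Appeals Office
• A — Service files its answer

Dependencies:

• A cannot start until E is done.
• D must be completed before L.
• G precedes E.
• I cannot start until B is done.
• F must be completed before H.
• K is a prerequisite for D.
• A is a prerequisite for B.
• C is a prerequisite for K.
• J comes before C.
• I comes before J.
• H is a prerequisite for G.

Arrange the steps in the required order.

F → H → G → E → A → B → I → J → C → K → D → L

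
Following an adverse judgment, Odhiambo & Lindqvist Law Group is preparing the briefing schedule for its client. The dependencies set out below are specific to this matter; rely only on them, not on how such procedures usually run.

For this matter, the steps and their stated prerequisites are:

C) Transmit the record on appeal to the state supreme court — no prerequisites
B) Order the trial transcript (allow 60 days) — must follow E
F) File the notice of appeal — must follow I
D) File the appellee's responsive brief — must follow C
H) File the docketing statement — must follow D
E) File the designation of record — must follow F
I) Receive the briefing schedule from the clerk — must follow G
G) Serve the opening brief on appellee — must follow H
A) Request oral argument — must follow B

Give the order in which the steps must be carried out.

Only C has no prerequisites, so it is first.
D needed C, now all done → D.
H needed D, now all done → H.
Next only G has its prerequisites met → G.
I needed G, now all done → I.
F is the only step now ready → F.
That leaves E as the only ready step → E.
That leaves B as the only ready step → B.
A needed B, now all done → A.

C, D, H, G, I, F, E, B, A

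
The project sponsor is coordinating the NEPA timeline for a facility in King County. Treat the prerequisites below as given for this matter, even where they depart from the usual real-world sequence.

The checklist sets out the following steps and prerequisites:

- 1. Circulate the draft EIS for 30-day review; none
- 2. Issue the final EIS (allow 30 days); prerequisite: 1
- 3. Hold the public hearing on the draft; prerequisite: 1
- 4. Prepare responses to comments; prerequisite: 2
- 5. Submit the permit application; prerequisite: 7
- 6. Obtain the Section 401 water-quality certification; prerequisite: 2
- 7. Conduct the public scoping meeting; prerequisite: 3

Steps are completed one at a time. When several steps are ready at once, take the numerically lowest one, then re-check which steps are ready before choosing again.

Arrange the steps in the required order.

Only 1 has no prerequisites, so it is first.
Now 2 and 3 have their prerequisites met. 2 has the earlier label, so 2 next.
Ready: 3, 4 and 6. 3 has the earlier label → 3.
7 now also ready, so the ready set is {4, 6, 7}; 4 has the earlier label → 4.
6 and 7 are both available; 6 has the earlier label → 6.
Next only 7 has its prerequisites met → 7.
5 is the only step now ready → 5.

1, 2, 3, 4, 6, 7, 5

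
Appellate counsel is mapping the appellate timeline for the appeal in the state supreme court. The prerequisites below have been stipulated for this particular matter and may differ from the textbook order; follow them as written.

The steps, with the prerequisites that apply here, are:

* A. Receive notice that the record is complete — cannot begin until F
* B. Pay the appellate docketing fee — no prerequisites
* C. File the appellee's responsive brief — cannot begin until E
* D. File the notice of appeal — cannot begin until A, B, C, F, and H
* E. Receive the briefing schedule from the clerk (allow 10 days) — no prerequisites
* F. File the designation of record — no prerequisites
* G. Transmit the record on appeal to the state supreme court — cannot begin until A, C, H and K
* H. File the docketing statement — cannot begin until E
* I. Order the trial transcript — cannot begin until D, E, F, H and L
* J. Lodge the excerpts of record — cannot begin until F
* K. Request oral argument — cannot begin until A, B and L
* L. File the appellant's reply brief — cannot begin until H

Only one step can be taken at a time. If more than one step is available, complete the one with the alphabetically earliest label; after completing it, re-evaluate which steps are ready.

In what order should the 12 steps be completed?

B → E → C → F → A → H → D → J → L → I → K → G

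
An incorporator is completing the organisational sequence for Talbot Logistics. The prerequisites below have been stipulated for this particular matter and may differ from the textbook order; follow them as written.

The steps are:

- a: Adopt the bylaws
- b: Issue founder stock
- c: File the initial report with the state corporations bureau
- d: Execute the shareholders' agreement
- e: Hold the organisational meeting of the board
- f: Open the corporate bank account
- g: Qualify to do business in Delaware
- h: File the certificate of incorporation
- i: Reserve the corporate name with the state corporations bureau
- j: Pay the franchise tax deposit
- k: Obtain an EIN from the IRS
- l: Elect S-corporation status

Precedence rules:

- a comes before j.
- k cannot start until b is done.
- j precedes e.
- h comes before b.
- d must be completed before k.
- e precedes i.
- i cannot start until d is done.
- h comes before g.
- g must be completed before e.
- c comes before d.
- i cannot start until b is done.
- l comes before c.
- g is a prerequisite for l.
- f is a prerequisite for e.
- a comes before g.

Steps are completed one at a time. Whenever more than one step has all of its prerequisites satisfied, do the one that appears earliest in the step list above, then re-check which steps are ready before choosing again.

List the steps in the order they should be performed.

a, f, h, b, g, j, e, l, c, d, i, k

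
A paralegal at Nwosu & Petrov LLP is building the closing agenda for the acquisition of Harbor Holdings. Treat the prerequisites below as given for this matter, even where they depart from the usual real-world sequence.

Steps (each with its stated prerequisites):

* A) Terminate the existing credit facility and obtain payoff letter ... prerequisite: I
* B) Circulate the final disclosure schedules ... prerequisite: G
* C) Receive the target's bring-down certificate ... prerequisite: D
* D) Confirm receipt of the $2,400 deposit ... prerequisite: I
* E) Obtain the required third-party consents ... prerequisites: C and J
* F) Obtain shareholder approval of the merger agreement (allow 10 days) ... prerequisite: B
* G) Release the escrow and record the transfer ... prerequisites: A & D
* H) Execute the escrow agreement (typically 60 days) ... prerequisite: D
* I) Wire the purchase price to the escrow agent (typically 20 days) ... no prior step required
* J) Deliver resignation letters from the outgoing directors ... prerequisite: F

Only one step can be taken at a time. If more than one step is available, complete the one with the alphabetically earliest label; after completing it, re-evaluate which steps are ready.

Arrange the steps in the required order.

I → A → D → C → G → B → F → H → J → E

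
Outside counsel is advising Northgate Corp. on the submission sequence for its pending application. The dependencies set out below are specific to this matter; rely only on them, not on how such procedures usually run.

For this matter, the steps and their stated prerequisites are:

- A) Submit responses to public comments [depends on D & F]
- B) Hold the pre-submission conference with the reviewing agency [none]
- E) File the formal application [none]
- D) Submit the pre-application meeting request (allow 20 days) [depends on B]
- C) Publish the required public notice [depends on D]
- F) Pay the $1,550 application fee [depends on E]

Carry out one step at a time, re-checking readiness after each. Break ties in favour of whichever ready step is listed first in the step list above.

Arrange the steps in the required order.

B → E → D → C → F → A

Nothing is required for B and E. B is listed earlier → B first.
D now also ready, so the ready set is {E, D}; E is listed earlier → E.
Ready: D and F. D is listed earlier → D.
Now C and F have their prerequisites met. C is listed earlier, so C next.
F needed E, now all done → F.
A is the only step now ready → A.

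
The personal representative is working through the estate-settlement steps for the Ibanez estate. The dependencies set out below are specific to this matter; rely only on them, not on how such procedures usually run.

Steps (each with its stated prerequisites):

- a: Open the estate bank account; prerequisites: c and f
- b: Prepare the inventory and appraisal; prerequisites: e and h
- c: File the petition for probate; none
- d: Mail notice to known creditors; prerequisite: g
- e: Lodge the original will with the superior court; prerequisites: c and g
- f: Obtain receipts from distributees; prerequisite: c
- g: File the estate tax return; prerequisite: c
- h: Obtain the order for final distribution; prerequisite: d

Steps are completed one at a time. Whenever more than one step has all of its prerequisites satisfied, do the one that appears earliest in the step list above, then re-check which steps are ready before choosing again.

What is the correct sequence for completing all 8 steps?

c has no prerequisites → c first.
Now f and g have their prerequisites met. f is listed earlier, so f next.
Ready: a and g. a is listed earlier → a.
g needed c, now all done → g.
d and e are both available; d is listed earlier → d.
h now also ready, so the ready set is {e, h}; e is listed earlier → e.
h needed d, now all done → h.
b needed e and h, now all done → b.

c → f → a → g → d → e → h → b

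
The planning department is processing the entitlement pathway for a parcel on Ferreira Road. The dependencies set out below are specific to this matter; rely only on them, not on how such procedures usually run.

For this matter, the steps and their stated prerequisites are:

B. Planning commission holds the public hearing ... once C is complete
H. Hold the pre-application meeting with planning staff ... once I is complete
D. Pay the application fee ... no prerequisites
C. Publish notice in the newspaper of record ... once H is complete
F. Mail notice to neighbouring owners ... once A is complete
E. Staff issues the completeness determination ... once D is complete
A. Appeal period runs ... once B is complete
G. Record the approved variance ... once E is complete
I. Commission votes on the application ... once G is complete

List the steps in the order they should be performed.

D, E, G, I, H, C, B, A, F

D has no prerequisites → D first.
Next only E has its prerequisites met → E.
G needed E, now all done → G.
Next only I has its prerequisites met → I.
H needed I, now all done → H.
C needed H, now all done → C.
That leaves B as the only ready step → B.
A needed B, now all done → A.
That leaves F as the only ready step → F.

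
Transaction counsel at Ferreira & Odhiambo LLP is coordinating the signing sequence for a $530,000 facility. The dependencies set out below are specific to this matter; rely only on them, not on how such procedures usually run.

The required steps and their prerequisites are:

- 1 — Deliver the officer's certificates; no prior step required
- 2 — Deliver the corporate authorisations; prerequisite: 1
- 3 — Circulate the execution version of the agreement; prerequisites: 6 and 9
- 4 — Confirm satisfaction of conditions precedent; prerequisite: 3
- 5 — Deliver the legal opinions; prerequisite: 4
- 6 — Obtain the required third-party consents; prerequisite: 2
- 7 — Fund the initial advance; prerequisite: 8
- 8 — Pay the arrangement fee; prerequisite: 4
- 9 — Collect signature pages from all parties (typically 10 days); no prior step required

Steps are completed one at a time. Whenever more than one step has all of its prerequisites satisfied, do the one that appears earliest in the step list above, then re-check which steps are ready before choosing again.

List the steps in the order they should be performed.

1, 2, 6, 9, 3, 4, 5, 8, 7

1 and 9 have no prerequisites; 1 is listed earlier, so 1 is first.
Now 2 and 9 have their prerequisites met. 2 is listed earlier, so 2 next.
6 now also ready, so the ready set is {6, 9}; 6 is listed earlier → 6.
That leaves 9 as the only ready step → 9.
3 is the only step now ready → 3.
Next only 4 has its prerequisites met → 4.
Now 5 and 8 have their prerequisites met. 5 is listed earlier, so 5 next.
8 needed 4, now all done → 8.
7 needed 8, now all done → 7.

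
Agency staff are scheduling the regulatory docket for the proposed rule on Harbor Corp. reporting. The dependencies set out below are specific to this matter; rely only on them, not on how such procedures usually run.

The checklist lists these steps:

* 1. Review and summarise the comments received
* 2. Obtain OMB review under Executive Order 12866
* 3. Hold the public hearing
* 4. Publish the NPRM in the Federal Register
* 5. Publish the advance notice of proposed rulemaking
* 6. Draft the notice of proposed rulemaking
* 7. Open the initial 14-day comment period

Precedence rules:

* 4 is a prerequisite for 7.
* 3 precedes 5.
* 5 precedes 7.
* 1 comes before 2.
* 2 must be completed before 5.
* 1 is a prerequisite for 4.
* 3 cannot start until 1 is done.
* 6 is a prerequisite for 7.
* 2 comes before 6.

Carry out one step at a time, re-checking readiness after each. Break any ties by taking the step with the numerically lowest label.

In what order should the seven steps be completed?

1 → 2 → 3 → 4 → 5 → 6 → 7

1 has no prerequisites → 1 first.
Ready: 2, 3 and 4. 2 has the earlier label → 2.
6 now also ready, so the ready set is {3, 4, 6}; 3 has the earlier label → 3.
4, 5 and 6 are all available; 4 has the earlier label → 4.
Ready: 5 and 6. 5 has the earlier label → 5.
6 needed 2, now all done → 6.
7 is the only step now ready → 7.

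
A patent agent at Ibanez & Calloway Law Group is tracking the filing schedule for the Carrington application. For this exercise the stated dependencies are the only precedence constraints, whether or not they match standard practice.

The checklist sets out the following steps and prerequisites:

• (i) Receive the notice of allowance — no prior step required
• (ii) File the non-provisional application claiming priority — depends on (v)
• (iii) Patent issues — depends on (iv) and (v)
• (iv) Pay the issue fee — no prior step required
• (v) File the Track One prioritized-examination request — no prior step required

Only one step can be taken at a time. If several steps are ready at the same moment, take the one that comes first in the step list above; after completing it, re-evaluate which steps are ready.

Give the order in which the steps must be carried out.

(i) (iv) (v) (ii) (iii)

Nothing is required for (i), (iv) and (v). (i) is listed earlier → (i) first.
Now (iv) and (v) have their prerequisites met. (iv) is listed earlier, so (iv) next.
Next only (v) has its prerequisites met → (v).
Ready: (ii) and (iii). (ii) is listed earlier → (ii).
(iii) needed (iv) and (v), now all done → (iii).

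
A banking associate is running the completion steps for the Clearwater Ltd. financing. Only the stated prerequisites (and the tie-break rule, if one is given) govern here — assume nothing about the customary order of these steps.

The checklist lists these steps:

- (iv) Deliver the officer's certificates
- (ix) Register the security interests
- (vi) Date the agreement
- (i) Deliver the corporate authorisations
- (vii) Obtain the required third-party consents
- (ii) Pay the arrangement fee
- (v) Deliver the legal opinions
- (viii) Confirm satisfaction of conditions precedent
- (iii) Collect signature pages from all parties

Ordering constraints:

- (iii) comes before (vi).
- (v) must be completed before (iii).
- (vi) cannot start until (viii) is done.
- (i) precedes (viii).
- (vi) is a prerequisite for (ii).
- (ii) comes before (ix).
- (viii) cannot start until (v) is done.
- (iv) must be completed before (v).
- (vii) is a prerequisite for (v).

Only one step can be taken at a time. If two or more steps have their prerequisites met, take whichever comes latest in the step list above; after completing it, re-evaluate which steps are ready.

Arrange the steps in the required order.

(vii) → (i) → (iv) → (v) → (iii) → (viii) → (vi) → (ii) → (ix)

Nothing is required for (vii), (i) and (iv). (vii) is listed later → (vii) first.
Ready: (i) and (iv). (i) is listed later → (i).
(iv) is the only step now ready → (iv).
(v) needed (vii) and (iv), now all done → (v).
Ready: (iii) and (viii). (iii) is listed later → (iii).
(viii) needed (v) and (i), now all done → (viii).
(vi) needed (iii) and (viii), now all done → (vi).
(ii) is the only step now ready → (ii).
(ix) is the only step now ready → (ix).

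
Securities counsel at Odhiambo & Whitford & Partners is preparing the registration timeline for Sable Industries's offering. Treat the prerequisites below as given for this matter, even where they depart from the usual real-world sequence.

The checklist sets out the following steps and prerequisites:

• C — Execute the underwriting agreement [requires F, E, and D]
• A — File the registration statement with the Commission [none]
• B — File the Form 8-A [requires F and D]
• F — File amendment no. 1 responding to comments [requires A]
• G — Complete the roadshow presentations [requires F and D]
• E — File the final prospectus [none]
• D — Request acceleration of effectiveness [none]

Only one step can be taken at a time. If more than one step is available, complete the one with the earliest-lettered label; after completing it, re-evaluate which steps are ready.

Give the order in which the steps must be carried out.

Nothing is required for A, D and E. A has the earlier label → A first.
D, E and F are all available; D has the earlier label → D.
Now E and F have their prerequisites met. E has the earlier label, so E next.
F needed A, now all done → F.
Now B, C and G have their prerequisites met. B has the earlier label, so B next.
Now C and G have their prerequisites met. C has the earlier label, so C next.
Next only G has its prerequisites met → G.

A, D, E, F, B, C, G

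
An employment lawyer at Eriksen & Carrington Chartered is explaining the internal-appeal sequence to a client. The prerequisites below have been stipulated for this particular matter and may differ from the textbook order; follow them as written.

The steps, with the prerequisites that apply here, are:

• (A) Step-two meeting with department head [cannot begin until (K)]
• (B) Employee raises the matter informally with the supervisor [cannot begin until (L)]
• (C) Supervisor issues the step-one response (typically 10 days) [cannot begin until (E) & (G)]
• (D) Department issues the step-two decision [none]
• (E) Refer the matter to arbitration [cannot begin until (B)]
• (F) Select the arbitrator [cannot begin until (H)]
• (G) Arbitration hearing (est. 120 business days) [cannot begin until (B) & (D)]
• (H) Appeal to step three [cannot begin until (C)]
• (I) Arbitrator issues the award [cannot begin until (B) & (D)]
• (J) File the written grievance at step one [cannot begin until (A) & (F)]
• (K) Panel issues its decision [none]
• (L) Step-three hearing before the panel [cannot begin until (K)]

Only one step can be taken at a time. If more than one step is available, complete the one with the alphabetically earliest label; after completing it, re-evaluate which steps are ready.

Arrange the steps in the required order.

(D) and (K) have no prerequisites; (D) has the earlier label, so (D) is first.
Next only (K) has its prerequisites met → (K).
Now (A) and (L) have their prerequisites met. (A) has the earlier label, so (A) next.
Next only (L) has its prerequisites met → (L).
That leaves (B) as the only ready step → (B).
Now (E), (G) and (I) have their prerequisites met. (E) has the earlier label, so (E) next.
(G) and (I) are both available; (G) has the earlier label → (G).
(C) now also ready, so the ready set is {(C), (I)}; (C) has the earlier label → (C).
(H) and (I) are both available; (H) has the earlier label → (H).
(F) now also ready, so the ready set is {(F), (I)}; (F) has the earlier label → (F).
Now (I) and (J) have their prerequisites met. (I) has the earlier label, so (I) next.
Next only (J) has its prerequisites met → (J).

(D) (K) (A) (L) (B) (E) (G) (C) (H) (F) (I) (J)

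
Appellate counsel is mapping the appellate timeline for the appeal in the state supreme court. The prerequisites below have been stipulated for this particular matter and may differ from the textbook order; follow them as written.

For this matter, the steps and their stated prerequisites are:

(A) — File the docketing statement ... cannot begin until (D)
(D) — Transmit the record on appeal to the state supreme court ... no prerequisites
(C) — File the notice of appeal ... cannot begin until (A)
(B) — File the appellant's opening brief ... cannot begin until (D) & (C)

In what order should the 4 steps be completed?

(D) has no prerequisites → (D) first.
(A) needed (D), now all done → (A).
(C) is the only step now ready → (C).
(B) needed (D) and (C), now all done → (B).

(D) (A) (C) (B)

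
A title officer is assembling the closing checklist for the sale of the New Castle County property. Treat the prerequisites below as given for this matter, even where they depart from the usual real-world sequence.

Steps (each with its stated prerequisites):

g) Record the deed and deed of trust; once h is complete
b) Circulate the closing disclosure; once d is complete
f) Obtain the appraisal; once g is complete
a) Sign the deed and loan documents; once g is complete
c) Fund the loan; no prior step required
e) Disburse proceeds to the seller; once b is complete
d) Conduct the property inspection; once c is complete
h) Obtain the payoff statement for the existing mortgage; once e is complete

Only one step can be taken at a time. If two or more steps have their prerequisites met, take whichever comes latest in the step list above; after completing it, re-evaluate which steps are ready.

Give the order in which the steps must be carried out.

c has no prerequisites → c first.
d needed c, now all done → d.
Next only b has its prerequisites met → b.
e needed b, now all done → e.
Next only h has its prerequisites met → h.
g needed h, now all done → g.
Ready: a and f. a is listed later → a.
f needed g, now all done → f.

c → d → b → e → h → g → a → f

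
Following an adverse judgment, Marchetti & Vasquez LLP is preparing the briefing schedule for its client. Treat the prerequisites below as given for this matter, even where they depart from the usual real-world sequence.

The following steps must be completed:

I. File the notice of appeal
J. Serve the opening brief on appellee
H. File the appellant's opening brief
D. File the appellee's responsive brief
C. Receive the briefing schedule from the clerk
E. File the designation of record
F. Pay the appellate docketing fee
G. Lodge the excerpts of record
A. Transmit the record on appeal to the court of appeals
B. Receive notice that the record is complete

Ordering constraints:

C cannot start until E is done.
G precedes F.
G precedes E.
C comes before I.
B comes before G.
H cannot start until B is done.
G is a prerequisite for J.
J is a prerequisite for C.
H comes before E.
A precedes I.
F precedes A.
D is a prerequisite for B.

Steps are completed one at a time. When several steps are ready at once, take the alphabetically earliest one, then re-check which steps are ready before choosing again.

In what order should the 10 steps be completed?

D B G F A H E J C I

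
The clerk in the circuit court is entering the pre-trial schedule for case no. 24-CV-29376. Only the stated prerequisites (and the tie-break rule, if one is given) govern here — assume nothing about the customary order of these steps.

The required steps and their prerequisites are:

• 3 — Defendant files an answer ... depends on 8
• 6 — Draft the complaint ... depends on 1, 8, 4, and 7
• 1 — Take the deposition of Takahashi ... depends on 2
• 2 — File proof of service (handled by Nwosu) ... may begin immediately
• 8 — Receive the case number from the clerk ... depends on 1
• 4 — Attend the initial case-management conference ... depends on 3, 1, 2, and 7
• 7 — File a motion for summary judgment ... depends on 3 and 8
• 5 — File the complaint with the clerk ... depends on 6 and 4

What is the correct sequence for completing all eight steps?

2, 1, 8, 3, 7, 4, 6, 5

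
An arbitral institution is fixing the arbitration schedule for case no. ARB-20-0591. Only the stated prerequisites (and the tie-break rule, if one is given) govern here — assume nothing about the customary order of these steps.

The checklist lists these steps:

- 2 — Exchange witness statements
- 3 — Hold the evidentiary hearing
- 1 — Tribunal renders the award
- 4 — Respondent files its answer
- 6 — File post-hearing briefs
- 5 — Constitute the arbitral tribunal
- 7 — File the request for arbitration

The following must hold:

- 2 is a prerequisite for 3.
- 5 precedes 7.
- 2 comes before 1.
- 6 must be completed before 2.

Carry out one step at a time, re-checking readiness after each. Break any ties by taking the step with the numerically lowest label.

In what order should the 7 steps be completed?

Nothing is required for 4, 5 and 6. 4 has the earlier label → 4 first.
Now 5 and 6 have their prerequisites met. 5 has the earlier label, so 5 next.
7 now also ready, so the ready set is {6, 7}; 6 has the earlier label → 6.
2 now also ready, so the ready set is {2, 7}; 2 has the earlier label → 2.
Ready: 1, 3 and 7. 1 has the earlier label → 1.
3 and 7 are both available; 3 has the earlier label → 3.
Next only 7 has its prerequisites met → 7.

4 5 6 2 1 3 7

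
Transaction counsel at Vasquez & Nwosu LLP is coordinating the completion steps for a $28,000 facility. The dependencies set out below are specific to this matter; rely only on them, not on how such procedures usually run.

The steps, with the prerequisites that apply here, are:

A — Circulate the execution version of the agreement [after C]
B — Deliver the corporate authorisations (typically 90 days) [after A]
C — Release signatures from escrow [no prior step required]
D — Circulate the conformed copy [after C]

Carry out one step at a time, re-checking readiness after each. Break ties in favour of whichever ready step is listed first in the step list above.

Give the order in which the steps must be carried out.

C → A → B → D

C is the only step with nothing outstanding, so it goes first.
Now A and D have their prerequisites met. A is listed earlier, so A next.
B and D are both available; B is listed earlier → B.
D needed C, now all done → D.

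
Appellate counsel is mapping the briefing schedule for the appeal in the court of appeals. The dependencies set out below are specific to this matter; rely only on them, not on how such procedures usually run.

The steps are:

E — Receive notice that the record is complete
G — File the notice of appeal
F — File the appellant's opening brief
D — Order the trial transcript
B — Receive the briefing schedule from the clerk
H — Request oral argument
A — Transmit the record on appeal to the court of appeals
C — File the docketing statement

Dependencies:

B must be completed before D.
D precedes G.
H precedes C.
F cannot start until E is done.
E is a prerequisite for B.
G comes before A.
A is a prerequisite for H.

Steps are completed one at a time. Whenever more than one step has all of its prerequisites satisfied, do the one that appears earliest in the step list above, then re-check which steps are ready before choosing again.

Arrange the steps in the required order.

E → F → B → D → G → A → H → C

Only E has no prerequisites, so it is first.
F and B are both available; F is listed earlier → F.
B needed E, now all done → B.
D needed B, now all done → D.
That leaves G as the only ready step → G.
A needed G, now all done → A.
That leaves H as the only ready step → H.
C is the only step now ready → C.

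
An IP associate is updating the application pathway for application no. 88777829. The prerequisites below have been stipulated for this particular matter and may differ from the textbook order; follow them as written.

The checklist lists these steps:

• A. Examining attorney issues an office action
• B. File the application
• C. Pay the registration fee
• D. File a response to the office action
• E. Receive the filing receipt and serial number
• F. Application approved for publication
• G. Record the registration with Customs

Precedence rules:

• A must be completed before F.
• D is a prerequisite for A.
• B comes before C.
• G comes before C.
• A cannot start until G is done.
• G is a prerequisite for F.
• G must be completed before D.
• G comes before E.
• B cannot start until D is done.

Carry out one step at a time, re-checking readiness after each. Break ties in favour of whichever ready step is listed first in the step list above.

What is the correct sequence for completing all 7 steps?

G has no prerequisites → G first.
Ready: D and E. D is listed earlier → D.
Ready: A, B and E. A is listed earlier → A.
F now also ready, so the ready set is {B, E, F}; B is listed earlier → B.
Ready: C, E and F. C is listed earlier → C.
Ready: E and F. E is listed earlier → E.
F needed A and G, now all done → F.

G → D → A → B → C → E → F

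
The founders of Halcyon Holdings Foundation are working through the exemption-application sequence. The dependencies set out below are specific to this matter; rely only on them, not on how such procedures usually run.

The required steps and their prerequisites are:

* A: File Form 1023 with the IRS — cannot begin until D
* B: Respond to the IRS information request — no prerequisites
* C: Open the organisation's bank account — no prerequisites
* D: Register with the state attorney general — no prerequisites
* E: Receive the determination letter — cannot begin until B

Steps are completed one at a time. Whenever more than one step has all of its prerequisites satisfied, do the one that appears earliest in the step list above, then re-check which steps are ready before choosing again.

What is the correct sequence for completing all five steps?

B, C and D have no prerequisites; B is listed earlier, so B is first.
E now also ready, so the ready set is {C, D, E}; C is listed earlier → C.
Now D and E have their prerequisites met. D is listed earlier, so D next.
Ready: A and E. A is listed earlier → A.
E needed B, now all done → E.

B → C → D → A → E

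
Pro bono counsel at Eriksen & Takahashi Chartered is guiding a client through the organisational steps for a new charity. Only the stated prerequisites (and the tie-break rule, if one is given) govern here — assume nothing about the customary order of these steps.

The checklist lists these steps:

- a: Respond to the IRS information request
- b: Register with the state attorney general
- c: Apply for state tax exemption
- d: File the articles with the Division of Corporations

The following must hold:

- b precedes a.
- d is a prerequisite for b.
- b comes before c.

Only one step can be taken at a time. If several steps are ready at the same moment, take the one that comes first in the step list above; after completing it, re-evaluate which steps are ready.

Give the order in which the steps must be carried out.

d b a c

d has no prerequisites → d first.
b is the only step now ready → b.
Now a and c have their prerequisites met. a is listed earlier, so a next.
c is the only step now ready → c.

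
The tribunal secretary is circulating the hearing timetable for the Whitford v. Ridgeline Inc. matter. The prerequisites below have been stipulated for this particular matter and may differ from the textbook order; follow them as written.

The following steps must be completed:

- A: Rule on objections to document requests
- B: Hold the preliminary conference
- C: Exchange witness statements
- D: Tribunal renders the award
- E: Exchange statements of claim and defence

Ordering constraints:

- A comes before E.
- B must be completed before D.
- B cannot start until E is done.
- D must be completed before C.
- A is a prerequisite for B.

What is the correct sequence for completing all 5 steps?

A, E, B, D, C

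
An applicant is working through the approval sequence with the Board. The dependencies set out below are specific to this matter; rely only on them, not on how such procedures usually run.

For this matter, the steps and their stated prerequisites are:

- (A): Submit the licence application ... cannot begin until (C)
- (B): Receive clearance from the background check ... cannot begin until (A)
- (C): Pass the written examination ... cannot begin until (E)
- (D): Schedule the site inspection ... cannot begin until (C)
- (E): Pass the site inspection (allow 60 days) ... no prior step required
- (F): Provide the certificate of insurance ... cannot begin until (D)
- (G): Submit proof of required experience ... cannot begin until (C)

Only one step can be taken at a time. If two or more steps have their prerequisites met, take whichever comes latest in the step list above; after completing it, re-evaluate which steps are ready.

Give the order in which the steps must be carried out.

(E), (C), (G), (D), (F), (A), (B)

(E) is the only step with nothing outstanding, so it goes first.
(C) needed (E), now all done → (C).
(G), (D) and (A) are all available; (G) is listed later → (G).
Ready: (D) and (A). (D) is listed later → (D).
Ready: (F) and (A). (F) is listed later → (F).
(A) is the only step now ready → (A).
That leaves (B) as the only ready step → (B).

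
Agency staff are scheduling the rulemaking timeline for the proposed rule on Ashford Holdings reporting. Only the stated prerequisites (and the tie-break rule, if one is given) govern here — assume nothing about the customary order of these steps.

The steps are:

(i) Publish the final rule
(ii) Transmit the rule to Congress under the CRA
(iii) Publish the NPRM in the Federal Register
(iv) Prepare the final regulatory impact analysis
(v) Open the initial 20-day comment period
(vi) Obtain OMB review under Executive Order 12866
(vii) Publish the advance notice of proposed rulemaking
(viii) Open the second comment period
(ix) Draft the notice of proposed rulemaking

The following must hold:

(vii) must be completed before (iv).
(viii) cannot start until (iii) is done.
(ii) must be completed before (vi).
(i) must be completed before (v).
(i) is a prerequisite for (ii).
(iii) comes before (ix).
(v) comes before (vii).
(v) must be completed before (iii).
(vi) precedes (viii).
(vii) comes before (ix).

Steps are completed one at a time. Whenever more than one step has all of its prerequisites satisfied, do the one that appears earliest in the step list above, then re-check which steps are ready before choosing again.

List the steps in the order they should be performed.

(i) is the only step with nothing outstanding, so it goes first.
Now (ii) and (v) have their prerequisites met. (ii) is listed earlier, so (ii) next.
(vi) now also ready, so the ready set is {(v), (vi)}; (v) is listed earlier → (v).
Ready: (iii), (vi) and (vii). (iii) is listed earlier → (iii).
Now (vi) and (vii) have their prerequisites met. (vi) is listed earlier, so (vi) next.
(viii) now also ready, so the ready set is {(vii), (viii)}; (vii) is listed earlier → (vii).
Ready: (iv), (viii) and (ix). (iv) is listed earlier → (iv).
Ready: (viii) and (ix). (viii) is listed earlier → (viii).
(ix) needed (iii) and (vii), now all done → (ix).

(i), (ii), (v), (iii), (vi), (vii), (iv), (viii), (ix)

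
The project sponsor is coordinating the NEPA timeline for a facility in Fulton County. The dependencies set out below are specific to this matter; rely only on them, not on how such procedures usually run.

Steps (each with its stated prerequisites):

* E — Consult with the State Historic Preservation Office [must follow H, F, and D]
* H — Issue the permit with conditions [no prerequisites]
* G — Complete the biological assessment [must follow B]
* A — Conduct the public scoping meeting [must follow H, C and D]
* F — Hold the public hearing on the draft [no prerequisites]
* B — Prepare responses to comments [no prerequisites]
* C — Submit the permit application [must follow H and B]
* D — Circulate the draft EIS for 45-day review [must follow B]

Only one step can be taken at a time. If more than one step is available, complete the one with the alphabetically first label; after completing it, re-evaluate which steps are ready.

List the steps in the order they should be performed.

B, F and H have no prerequisites; B has the earlier label, so B is first.
D and G now also ready, so the ready set is {D, F, G, H}; D has the earlier label → D.
Ready: F, G and H. F has the earlier label → F.
G and H are both available; G has the earlier label → G.
That leaves H as the only ready step → H.
Ready: C and E. C has the earlier label → C.
A now also ready, so the ready set is {A, E}; A has the earlier label → A.
E is the only step now ready → E.

B → D → F → G → H → C → A → E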